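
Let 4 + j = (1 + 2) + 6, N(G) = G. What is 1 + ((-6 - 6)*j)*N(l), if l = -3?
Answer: 181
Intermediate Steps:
j = 5 (j = -4 + ((1 + 2) + 6) = -4 + (3 + 6) = -4 + 9 = 5)
1 + ((-6 - 6)*j)*N(l) = 1 + ((-6 - 6)*5)*(-3) = 1 - 12*5*(-3) = 1 - 60*(-3) = 1 + 180 = 181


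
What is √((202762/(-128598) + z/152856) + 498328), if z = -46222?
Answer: √306970540582698403487/24819414 ≈ 705.92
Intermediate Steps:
√((202762/(-128598) + z/152856) + 498328) = √((202762/(-128598) - 46222/152856) + 498328) = √((202762*(-1/128598) - 46222*1/152856) + 498328) = √((-101381/64299 - 2101/6948) + 498328) = √(-279829129/148916484 + 498328) = √(74208973809623/148916484) = √306970540582698403487/24819414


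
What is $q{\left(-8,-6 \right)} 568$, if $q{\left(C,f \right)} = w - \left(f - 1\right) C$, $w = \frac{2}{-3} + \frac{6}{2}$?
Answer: $- \frac{91448}{3} \approx -30483.0$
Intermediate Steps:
$w = \frac{7}{3}$ ($w = 2 \left(- \frac{1}{3}\right) + 6 \cdot \frac{1}{2} = - \frac{2}{3} + 3 = \frac{7}{3} \approx 2.3333$)
$q{\left(C,f \right)} = \frac{7}{3} - C \left(-1 + f\right)$ ($q{\left(C,f \right)} = \frac{7}{3} - \left(f - 1\right) C = \frac{7}{3} - \left(-1 + f\right) C = \frac{7}{3} - C \left(-1 + f\right)$)
$q{\left(-8,-6 \right)} 568 = \left(\frac{7}{3} - 8 - \left(-8\right) \left(-6\right)\right) 568 = \left(\frac{7}{3} - 8 - 48\right) 568 = \left(- \frac{161}{3}\right) 568 = - \frac{91448}{3}$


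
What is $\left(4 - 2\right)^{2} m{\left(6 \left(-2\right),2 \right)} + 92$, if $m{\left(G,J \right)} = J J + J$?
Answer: $116$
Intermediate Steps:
$m{\left(G,J \right)} = J + J^{2}$ ($m{\left(G,J \right)} = J^{2} + J = J + J^{2}$)
$\left(4 - 2\right)^{2} m{\left(6 \left(-2\right),2 \right)} + 92 = \left(4 - 2\right)^{2} \cdot 2 \left(1 + 2\right) + 92 = 2^{2} \cdot 2 \cdot 3 + 92 = 4 \cdot 6 + 92 = 24 + 92 = 116$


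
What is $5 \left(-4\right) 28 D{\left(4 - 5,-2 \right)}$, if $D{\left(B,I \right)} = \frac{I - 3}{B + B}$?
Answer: $-1400$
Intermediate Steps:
$D{\left(B,I \right)} = \frac{-3 + I}{2 B}$
$5 \left(-4\right) 28 D{\left(4 - 5,-2 \right)} = 5 \left(-4\right) 28 \frac{-3 - 2}{2 \left(4 - 5\right)} = \left(-20\right) 28 \cdot \frac{1}{2} \frac{1}{4 - 5} \left(-5\right) = - 560 \cdot \frac{1}{2} \frac{1}{-1} \left(-5\right) = - 560 \cdot \frac{1}{2} \left(-1\right) \left(-5\right) = \left(-560\right) \frac{5}{2} = -1400$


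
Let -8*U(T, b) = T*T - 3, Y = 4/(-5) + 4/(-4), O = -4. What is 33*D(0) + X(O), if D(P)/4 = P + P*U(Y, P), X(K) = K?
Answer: -4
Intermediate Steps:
Y = -9/5 (Y = 4*(-⅕) + 4*(-¼) = -⅘ - 1 = -9/5 ≈ -1.8000)
U(T, b) = 3/8 - T²/8 (U(T, b) = -(T*T - 3)/8 = -(T² - 3)/8 = -(-3 + T²)/8 = 3/8 - T²/8)
D(P) = 97*P/25 (D(P) = 4*(P + P*(3/8 - (-9/5)²/8)) = 4*(P + P*(3/8 - ⅛*81/25)) = 4*(P + P*(3/8 - 81/200)) = 4*(P + P*(-3/100)) = 4*(P - 3*P/100) = 4*(97*P/100) = 97*P/25)
33*D(0) + X(O) = 33*((97/25)*0) - 4 = 33*0 - 4 = 0 - 4 = -4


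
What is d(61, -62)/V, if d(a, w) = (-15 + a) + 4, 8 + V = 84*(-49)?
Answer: -25/2062 ≈ -0.012124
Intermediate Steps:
V = -4124 (V = -8 + 84*(-49) = -8 - 4116 = -4124)
d(a, w) = -11 + a
d(61, -62)/V = (-11 + 61)/(-4124) = 50*(-1/4124) = -25/2062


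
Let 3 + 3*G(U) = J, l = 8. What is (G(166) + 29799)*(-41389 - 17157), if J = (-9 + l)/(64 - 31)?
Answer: -172710758546/99 ≈ -1.7446e+9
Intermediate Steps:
J = -1/33 (J = (-9 + 8)/(64 - 31) = -1/33 ≈ -0.030303)
G(U) = -100/99 (G(U) = -1 + (⅓)*(-1/33) = -1 - 1/99 = -100/99)
(G(166) + 29799)*(-41389 - 17157) = (-100/99 + 29799)*(-41389 - 17157) = (2950001/99)*(-58546) = -172710758546/99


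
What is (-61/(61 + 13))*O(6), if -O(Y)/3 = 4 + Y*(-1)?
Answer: -183/37 ≈ -4.9459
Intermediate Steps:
O(Y) = -12 + 3*Y (O(Y) = -3*(4 + Y*(-1)) = -3*(4 - Y) = -12 + 3*Y)
(-61/(61 + 13))*O(6) = (-61/(61 + 13))*(-12 + 3*6) = (-61/74)*(-12 + 18) = ((1/74)*(-61))*6 = -61/74*6 = -183/37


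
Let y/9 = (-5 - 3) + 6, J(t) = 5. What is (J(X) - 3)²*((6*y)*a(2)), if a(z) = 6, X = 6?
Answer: -2592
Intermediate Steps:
y = -18 (y = 9*((-5 - 3) + 6) = 9*(-8 + 6) = 9*(-2) = -18)
(J(X) - 3)²*((6*y)*a(2)) = (5 - 3)²*((6*(-18))*6) = 2²*(-108*6) = 4*(-648) = -2592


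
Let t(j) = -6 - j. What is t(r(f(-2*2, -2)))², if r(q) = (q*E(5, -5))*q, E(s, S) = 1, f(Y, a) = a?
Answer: 100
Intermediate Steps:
r(q) = q² (r(q) = (q*1)*q = q*q = q²)
t(r(f(-2*2, -2)))² = (-6 - 1*(-2)²)² = (-6 - 1*4)² = (-6 - 4)² = (-10)² = 100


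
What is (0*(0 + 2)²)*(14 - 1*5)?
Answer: 0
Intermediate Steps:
(0*(0 + 2)²)*(14 - 1*5) = (0*2²)*(14 - 5) = (0*4)*9 = 0*9 = 0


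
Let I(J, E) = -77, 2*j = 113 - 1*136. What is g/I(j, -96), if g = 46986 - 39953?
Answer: -7033/77 ≈ -91.338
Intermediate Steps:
j = -23/2 (j = (113 - 1*136)/2 = (113 - 136)/2 = (1/2)*(-23) = -23/2 ≈ -11.500)
g = 7033
g/I(j, -96) = 7033/(-77) = 7033*(-1/77) = -7033/77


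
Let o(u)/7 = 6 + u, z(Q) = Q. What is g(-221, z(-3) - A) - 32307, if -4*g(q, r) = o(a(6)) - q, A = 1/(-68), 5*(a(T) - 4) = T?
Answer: -647637/20 ≈ -32382.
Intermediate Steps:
a(T) = 4 + T/5
A = -1/68 ≈ -0.014706
o(u) = 42 + 7*u (o(u) = 7*(6 + u) = 42 + 7*u)
g(q, r) = -98/5 + q/4 (g(q, r) = -((42 + 7*(4 + (⅕)*6)) - q)/4 = -((42 + 7*(4 + 6/5)) - q)/4 = -((42 + 7*(26/5)) - q)/4 = -((42 + 182/5) - q)/4 = -(392/5 - q)/4 = -98/5 + q/4)
g(-221, z(-3) - A) - 32307 = (-98/5 + (¼)*(-221)) - 32307 = (-98/5 - 221/4) - 32307 = -1497/20 - 32307 = -647637/20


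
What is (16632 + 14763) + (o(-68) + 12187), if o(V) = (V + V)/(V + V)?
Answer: 43583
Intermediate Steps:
o(V) = 1 (o(V) = (2*V)/((2*V)) = (2*V)*(1/(2*V)) = 1)
(16632 + 14763) + (o(-68) + 12187) = (16632 + 14763) + (1 + 12187) = 31395 + 12188 = 43583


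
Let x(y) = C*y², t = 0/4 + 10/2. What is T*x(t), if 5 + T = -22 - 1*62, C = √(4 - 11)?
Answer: -2225*I*√7 ≈ -5886.8*I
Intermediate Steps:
C = I*√7 (C = √(-7) = I*√7 ≈ 2.6458*I)
t = 5 (t = 0*(¼) + 10*(½) = 0 + 5 = 5)
x(y) = I*√7*y² (x(y) = (I*√7)*y² = I*√7*y²)
T = -89 (T = -5 + (-22 - 1*62) = -5 + (-22 - 62) = -5 - 84 = -89)
T*x(t) = -89*I*√7*5² = -89*I*√7*25 = -2225*I*√7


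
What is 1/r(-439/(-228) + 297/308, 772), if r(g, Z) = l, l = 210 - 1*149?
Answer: 1/61 ≈ 0.016393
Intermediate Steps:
l = 61 (l = 210 - 149 = 61)
r(g, Z) = 61
1/r(-439/(-228) + 297/308, 772) = 1/61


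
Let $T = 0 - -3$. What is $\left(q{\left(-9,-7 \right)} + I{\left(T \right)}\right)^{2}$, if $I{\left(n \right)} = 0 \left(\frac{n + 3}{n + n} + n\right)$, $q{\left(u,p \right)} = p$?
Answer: $49$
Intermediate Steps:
$T = 3$ ($T = 0 + 3 = 3$)
$I{\left(n \right)} = 0$ ($I{\left(n \right)} = 0 \left(\frac{3 + n}{2 n} + n\right) = 0 \left(n + \frac{3 + n}{2 n}\right) = 0$)
$\left(q{\left(-9,-7 \right)} + I{\left(T \right)}\right)^{2} = \left(-7 + 0\right)^{2} = \left(-7\right)^{2} = 49$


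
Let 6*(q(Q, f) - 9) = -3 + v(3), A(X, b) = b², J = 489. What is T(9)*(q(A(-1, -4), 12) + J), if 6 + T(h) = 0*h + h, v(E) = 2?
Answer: 2987/2 ≈ 1493.5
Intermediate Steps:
q(Q, f) = 53/6 (q(Q, f) = 9 + (-3 + 2)/6 = 9 + (⅙)*(-1) = 9 - ⅙ = 53/6)
T(h) = -6 + h (T(h) = -6 + (0*h + h) = -6 + (0 + h) = -6 + h)
T(9)*(q(A(-1, -4), 12) + J) = (-6 + 9)*(53/6 + 489) = 3*(2987/6) = 2987/2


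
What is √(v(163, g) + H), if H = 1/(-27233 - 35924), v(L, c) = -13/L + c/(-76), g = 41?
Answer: I*√94764849644944315/391194458 ≈ 0.78692*I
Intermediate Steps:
v(L, c) = -13/L - c/76 (v(L, c) = -13/L + c*(-1/76) = -13/L - c/76)
H = -1/63157 (H = 1/(-63157) = -1/63157 ≈ -1.5834e-5)
√(v(163, g) + H) = √((-13/163 - 1/76*41) - 1/63157) = √((-13*1/163 - 41/76) - 1/63157) = √((-13/163 - 41/76) - 1/63157) = √(-7671/12388 - 1/63157) = √(-484489735/782388916) = I*√94764849644944315/391194458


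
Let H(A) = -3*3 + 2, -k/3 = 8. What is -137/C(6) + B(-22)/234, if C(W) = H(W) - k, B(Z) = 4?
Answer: -15995/1989 ≈ -8.0417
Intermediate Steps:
k = -24 (k = -3*8 = -24)
H(A) = -7 (H(A) = -9 + 2 = -7)
C(W) = 17 (C(W) = -7 - 1*(-24) = -7 + 24 = 17)
-137/C(6) + B(-22)/234 = -137/17 + 4/234 = -137*1/17 + 4*(1/234) = -137/17 + 2/117 = -15995/1989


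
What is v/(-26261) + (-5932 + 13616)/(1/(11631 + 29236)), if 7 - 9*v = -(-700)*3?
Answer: 74218792297865/236349 ≈ 3.1402e+8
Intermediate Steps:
v = -2093/9 (v = 7/9 - (-140)*(-5*3)/9 = 7/9 - (-140)*(-15)/9 = 7/9 - ⅑*2100 = 7/9 - 700/3 = -2093/9 ≈ -232.56)
v/(-26261) + (-5932 + 13616)/(1/(11631 + 29236)) = -2093/9/(-26261) + (-5932 + 13616)/(1/(11631 + 29236)) = -2093/9*(-1/26261) + 7684/(1/40867) = 2093/236349 + 7684/(1/40867) = 2093/236349 + 7684*40867 = 2093/236349 + 314022028 = 74218792297865/236349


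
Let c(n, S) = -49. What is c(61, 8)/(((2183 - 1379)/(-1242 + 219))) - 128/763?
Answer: 12714663/204484 ≈ 62.179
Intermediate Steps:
c(61, 8)/(((2183 - 1379)/(-1242 + 219))) - 128/763 = -49*(-1242 + 219)/(2183 - 1379) - 128/763 = -49/(804/(-1023)) - 128*1/763 = -49/(804*(-1/1023)) - 128/763 = -49/(-268/341) - 128/763 = -49*(-341/268) - 128/763 = 16709/268 - 128/763 = 12714663/204484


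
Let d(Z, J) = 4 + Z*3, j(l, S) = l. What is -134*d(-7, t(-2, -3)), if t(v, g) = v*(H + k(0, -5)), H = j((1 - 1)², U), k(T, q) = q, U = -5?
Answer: 2278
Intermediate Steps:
H = 0 (H = (1 - 1)² = 0² = 0)
t(v, g) = -5*v (t(v, g) = v*(0 - 5) = v*(-5) = -5*v)
d(Z, J) = 4 + 3*Z
-134*d(-7, t(-2, -3)) = -134*(4 + 3*(-7)) = -134*(4 - 21) = -134*(-17) = 2278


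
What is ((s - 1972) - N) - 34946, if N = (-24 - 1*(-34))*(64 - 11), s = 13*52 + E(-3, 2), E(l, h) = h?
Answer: -36770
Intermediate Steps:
s = 678 (s = 13*52 + 2 = 676 + 2 = 678)
N = 530 (N = (-24 + 34)*53 = 10*53 = 530)
((s - 1972) - N) - 34946 = ((678 - 1972) - 1*530) - 34946 = (-1294 - 530) - 34946 = -1824 - 34946 = -36770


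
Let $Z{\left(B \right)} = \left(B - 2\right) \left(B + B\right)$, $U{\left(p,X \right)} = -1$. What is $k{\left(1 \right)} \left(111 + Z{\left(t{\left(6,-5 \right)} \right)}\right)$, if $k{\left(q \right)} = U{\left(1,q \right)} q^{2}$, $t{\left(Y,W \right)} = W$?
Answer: $-181$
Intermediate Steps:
$Z{\left(B \right)} = 2 B \left(-2 + B\right)$ ($Z{\left(B \right)} = \left(-2 + B\right) 2 B = 2 B \left(-2 + B\right)$)
$k{\left(q \right)} = - q^{2}$
$k{\left(1 \right)} \left(111 + Z{\left(t{\left(6,-5 \right)} \right)}\right) = - 1^{2} \left(111 + 2 \left(-5\right) \left(-2 - 5\right)\right) = \left(-1\right) 1 \left(111 + 2 \left(-5\right) \left(-7\right)\right) = - (111 + 70) = \left(-1\right) 181 = -181$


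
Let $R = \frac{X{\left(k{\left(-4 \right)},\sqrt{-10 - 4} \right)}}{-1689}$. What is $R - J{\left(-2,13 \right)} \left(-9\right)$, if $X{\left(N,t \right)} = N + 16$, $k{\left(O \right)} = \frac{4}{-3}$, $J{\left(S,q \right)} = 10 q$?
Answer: $\frac{5928346}{5067} \approx 1170.0$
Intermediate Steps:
$k{\left(O \right)} = - \frac{4}{3}$ ($k{\left(O \right)} = 4 \left(- \frac{1}{3}\right) = - \frac{4}{3}$)
$X{\left(N,t \right)} = 16 + N$
$R = - \frac{44}{5067}$ ($R = \frac{16 - \frac{4}{3}}{-1689} = \frac{44}{3} \left(- \frac{1}{1689}\right) = - \frac{44}{5067} \approx -0.0086836$)
$R - J{\left(-2,13 \right)} \left(-9\right) = - \frac{44}{5067} - 10 \cdot 13 \left(-9\right) = - \frac{44}{5067} - 130 \left(-9\right) = - \frac{44}{5067} - -1170 = - \frac{44}{5067} + 1170 = \frac{5928346}{5067}$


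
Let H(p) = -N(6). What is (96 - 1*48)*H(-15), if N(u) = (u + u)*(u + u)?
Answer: -6912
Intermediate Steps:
N(u) = 4*u² (N(u) = (2*u)*(2*u) = 4*u²)
H(p) = -144 (H(p) = -4*6² = -4*36 = -1*144 = -144)
(96 - 1*48)*H(-15) = (96 - 1*48)*(-144) = (96 - 48)*(-144) = 48*(-144) = -6912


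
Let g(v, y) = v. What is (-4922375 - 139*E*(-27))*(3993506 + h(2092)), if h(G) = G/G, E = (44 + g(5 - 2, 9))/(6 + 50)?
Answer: -157159680911109/8 ≈ -1.9645e+13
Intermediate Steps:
E = 47/56 (E = (44 + (5 - 2))/(6 + 50) = (44 + 3)/56 = 47*(1/56) = 47/56 ≈ 0.83929)
h(G) = 1
(-4922375 - 139*E*(-27))*(3993506 + h(2092)) = (-4922375 - 139*47/56*(-27))*(3993506 + 1) = (-4922375 - 6533/56*(-27))*3993507 = (-4922375 + 176391/56)*3993507 = -275476609/56*3993507 = -157159680911109/8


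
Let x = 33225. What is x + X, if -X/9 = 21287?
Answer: -158358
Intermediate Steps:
X = -191583 (X = -9*21287 = -191583)
x + X = 33225 - 191583 = -158358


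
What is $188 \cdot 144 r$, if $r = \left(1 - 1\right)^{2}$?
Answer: $0$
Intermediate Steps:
$r = 0$ ($r = 0^{2} = 0$)
$188 \cdot 144 r = 188 \cdot 144 \cdot 0 = 27072 \cdot 0 = 0$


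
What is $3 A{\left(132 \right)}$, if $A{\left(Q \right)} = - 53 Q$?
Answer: $-20988$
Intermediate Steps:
$3 A{\left(132 \right)} = 3 \left(\left(-53\right) 132\right) = 3 \left(-6996\right) = -20988$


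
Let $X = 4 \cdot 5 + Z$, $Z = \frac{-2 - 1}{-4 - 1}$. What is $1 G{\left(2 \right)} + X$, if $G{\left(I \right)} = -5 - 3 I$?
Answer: $\frac{48}{5} \approx 9.6$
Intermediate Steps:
$Z = \frac{3}{5}$ ($Z = - \frac{3}{-5} = \left(-3\right) \left(- \frac{1}{5}\right) = \frac{3}{5} \approx 0.6$)
$X = \frac{103}{5}$ ($X = 4 \cdot 5 + \frac{3}{5} = 20 + \frac{3}{5} = \frac{103}{5} \approx 20.6$)
$1 G{\left(2 \right)} + X = 1 \left(-5 - 6\right) + \frac{103}{5} = 1 \left(-11\right) + \frac{103}{5} = -11 + \frac{103}{5} = \frac{48}{5}$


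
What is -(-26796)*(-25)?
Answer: -669900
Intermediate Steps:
-(-26796)*(-25) = -2233*300 = -669900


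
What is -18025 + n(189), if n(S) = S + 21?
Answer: -17815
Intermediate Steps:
n(S) = 21 + S
-18025 + n(189) = -18025 + (21 + 189) = -18025 + 210 = -17815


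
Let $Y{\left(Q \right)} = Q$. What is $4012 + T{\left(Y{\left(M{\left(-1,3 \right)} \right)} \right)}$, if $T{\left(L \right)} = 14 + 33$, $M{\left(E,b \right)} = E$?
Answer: $4059$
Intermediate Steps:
$T{\left(L \right)} = 47$
$4012 + T{\left(Y{\left(M{\left(-1,3 \right)} \right)} \right)} = 4012 + 47 = 4059$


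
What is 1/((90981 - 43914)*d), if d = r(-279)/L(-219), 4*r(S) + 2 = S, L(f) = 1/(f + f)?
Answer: 2/2896456113 ≈ 6.9050e-10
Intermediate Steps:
L(f) = 1/(2*f)
r(S) = -½ + S/4
d = 61539/2 (d = (-½ + (¼)*(-279))/(((½)/(-219))) = (-½ - 279/4)/(((½)*(-1/219))) = -281/(4*(-1/438)) = -281/4*(-438) = 61539/2 ≈ 30770.)
1/((90981 - 43914)*d) = 1/((90981 - 43914)*(61539/2)) = (2/61539)/47067 = (1/47067)*(2/61539) = 2/2896456113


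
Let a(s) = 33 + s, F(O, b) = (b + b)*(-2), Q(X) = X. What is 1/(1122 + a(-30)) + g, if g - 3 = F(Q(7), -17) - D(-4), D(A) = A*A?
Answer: 61876/1125 ≈ 55.001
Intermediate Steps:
F(O, b) = -4*b (F(O, b) = (2*b)*(-2) = -4*b)
D(A) = A²
g = 55 (g = 3 + (-4*(-17) - 1*(-4)²) = 3 + (68 - 1*16) = 3 + (68 - 16) = 3 + 52 = 55)
1/(1122 + a(-30)) + g = 1/(1122 + (33 - 30)) + 55 = 1/(1122 + 3) + 55 = 1/1125 + 55 = 61876/1125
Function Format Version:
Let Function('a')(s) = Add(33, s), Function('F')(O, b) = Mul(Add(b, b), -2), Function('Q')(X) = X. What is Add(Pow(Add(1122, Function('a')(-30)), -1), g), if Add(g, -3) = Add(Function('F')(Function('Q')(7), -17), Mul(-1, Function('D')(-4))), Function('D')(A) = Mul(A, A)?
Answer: Rational(61876, 1125) ≈ 55.001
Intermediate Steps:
Function('F')(O, b) = Mul(-4, b) (Function('F')(O, b) = Mul(Mul(2, b), -2) = Mul(-4, b))
Function('D')(A) = Pow(A, 2)
g = 55 (g = Add(3, Add(Mul(-4, -17), Mul(-1, Pow(-4, 2)))) = Add(3, Add(68, Mul(-1, 16))) = Add(3, Add(68, -16)) = Add(3, 52) = 55)
Add(Pow(Add(1122, Function('a')(-30)), -1), g) = Add(Pow(Add(1122, Add(33, -30)), -1), 55) = Add(Pow(Add(1122, 3), -1), 55) = Add(Pow(1125, -1), 55) = Add(Rational(1, 1125), 55) = Rational(61876, 1125)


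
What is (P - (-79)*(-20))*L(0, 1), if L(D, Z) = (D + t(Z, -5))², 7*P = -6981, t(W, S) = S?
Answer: -451025/7 ≈ -64432.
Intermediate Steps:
P = -6981/7 (P = (⅐)*(-6981) = -6981/7 ≈ -997.29)
L(D, Z) = (-5 + D)² (L(D, Z) = (D - 5)² = (-5 + D)²)
(P - (-79)*(-20))*L(0, 1) = (-6981/7 - (-79)*(-20))*(-5 + 0)² = (-6981/7 - 1*1580)*(-5)² = (-6981/7 - 1580)*25 = -18041/7*25 = -451025/7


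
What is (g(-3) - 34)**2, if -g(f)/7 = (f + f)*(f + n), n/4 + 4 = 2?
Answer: 246016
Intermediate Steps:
n = -8 (n = -16 + 4*2 = -16 + 8 = -8)
g(f) = -14*f*(-8 + f) (g(f) = -7*(f + f)*(f - 8) = -7*2*f*(-8 + f) = -14*f*(-8 + f))
(g(-3) - 34)**2 = (14*(-3)*(8 - 1*(-3)) - 34)**2 = (14*(-3)*(8 + 3) - 34)**2 = (14*(-3)*11 - 34)**2 = (-462 - 34)**2 = (-496)**2 = 246016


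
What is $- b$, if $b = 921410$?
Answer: $-921410$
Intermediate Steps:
$- b = \left(-1\right) 921410 = -921410$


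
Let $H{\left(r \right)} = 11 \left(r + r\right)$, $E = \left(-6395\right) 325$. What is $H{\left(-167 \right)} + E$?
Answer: $-2082049$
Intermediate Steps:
$E = -2078375$
$H{\left(r \right)} = 22 r$ ($H{\left(r \right)} = 11 \cdot 2 r = 22 r$)
$H{\left(-167 \right)} + E = 22 \left(-167\right) - 2078375 = -3674 - 2078375 = -2082049$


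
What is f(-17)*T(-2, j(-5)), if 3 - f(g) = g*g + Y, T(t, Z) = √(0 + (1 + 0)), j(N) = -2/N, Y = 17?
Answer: -303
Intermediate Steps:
T(t, Z) = 1 (T(t, Z) = √(0 + 1) = √1 = 1)
f(g) = -14 - g² (f(g) = 3 - (g*g + 17) = 3 - (g² + 17) = 3 - (17 + g²) = 3 + (-17 - g²) = -14 - g²)
f(-17)*T(-2, j(-5)) = (-14 - 1*(-17)²)*1 = (-14 - 1*289)*1 = (-14 - 289)*1 = -303*1 = -303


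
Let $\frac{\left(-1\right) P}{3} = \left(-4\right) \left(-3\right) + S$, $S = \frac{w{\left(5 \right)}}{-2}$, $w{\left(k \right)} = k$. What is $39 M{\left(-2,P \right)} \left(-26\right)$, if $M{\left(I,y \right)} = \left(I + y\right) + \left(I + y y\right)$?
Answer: $- \frac{1581333}{2} \approx -7.9067 \cdot 10^{5}$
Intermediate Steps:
$S = - \frac{5}{2}$ ($S = \frac{5}{-2} = 5 \left(- \frac{1}{2}\right) = - \frac{5}{2} \approx -2.5$)
$P = - \frac{57}{2}$ ($P = - 3 \left(\left(-4\right) \left(-3\right) - \frac{5}{2}\right) = - 3 \left(12 - \frac{5}{2}\right) = \left(-3\right) \frac{19}{2} = - \frac{57}{2} \approx -28.5$)
$M{\left(I,y \right)} = y + y^{2} + 2 I$ ($M{\left(I,y \right)} = \left(I + y\right) + \left(I + y^{2}\right) = y + y^{2} + 2 I$)
$39 M{\left(-2,P \right)} \left(-26\right) = 39 \left(- \frac{57}{2} + \left(- \frac{57}{2}\right)^{2} + 2 \left(-2\right)\right) \left(-26\right) = 39 \left(- \frac{57}{2} + \frac{3249}{4} - 4\right) \left(-26\right) = 39 \cdot \frac{3119}{4} \left(-26\right) = \frac{121641}{4} \left(-26\right) = - \frac{1581333}{2}$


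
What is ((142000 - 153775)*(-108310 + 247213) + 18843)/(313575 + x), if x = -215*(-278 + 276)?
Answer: -1635563982/314005 ≈ -5208.7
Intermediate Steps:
x = 430 (x = -215*(-2) = 430)
((142000 - 153775)*(-108310 + 247213) + 18843)/(313575 + x) = ((142000 - 153775)*(-108310 + 247213) + 18843)/(313575 + 430) = (-11775*138903 + 18843)/314005 = (-1635582825 + 18843)*(1/314005) = -1635563982*1/314005 = -1635563982/314005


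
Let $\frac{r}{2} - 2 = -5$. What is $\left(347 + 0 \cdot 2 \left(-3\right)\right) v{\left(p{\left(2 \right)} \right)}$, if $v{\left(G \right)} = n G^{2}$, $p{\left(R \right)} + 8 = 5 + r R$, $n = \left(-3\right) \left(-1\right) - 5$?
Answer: $-156150$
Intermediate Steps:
$r = -6$ ($r = 4 + 2 \left(-5\right) = 4 - 10 = -6$)
$n = -2$ ($n = 3 - 5 = -2$)
$p{\left(R \right)} = -3 - 6 R$ ($p{\left(R \right)} = -8 - \left(-5 + 6 R\right) = -3 - 6 R$)
$v{\left(G \right)} = - 2 G^{2}$
$\left(347 + 0 \cdot 2 \left(-3\right)\right) v{\left(p{\left(2 \right)} \right)} = \left(347 + 0 \cdot 2 \left(-3\right)\right) \left(- 2 \left(-3 - 12\right)^{2}\right) = \left(347 + 0 \left(-3\right)\right) \left(- 2 \left(-3 - 12\right)^{2}\right) = \left(347 + 0\right) \left(- 2 \left(-15\right)^{2}\right) = 347 \left(\left(-2\right) 225\right) = 347 \left(-450\right) = -156150$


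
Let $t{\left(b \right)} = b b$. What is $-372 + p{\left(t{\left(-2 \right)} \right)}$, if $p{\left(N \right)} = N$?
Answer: $-368$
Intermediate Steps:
$t{\left(b \right)} = b^{2}$
$-372 + p{\left(t{\left(-2 \right)} \right)} = -372 + \left(-2\right)^{2} = -372 + 4 = -368$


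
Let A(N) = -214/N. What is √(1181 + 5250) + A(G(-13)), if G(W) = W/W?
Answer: -214 + √6431 ≈ -133.81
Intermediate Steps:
G(W) = 1
√(1181 + 5250) + A(G(-13)) = √(1181 + 5250) - 214/1 = √6431 - 214*1 = √6431 - 214 = -214 + √6431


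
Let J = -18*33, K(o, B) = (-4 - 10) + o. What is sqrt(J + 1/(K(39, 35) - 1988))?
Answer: I*sqrt(2288903149)/1963 ≈ 24.372*I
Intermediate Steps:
K(o, B) = -14 + o
J = -594
sqrt(J + 1/(K(39, 35) - 1988)) = sqrt(-594 + 1/((-14 + 39) - 1988)) = sqrt(-594 + 1/(25 - 1988)) = sqrt(-594 + 1/(-1963)) = sqrt(-594 - 1/1963) = sqrt(-1166023/1963) = I*sqrt(2288903149)/1963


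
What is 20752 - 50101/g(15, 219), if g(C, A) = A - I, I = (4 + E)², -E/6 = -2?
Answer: 817925/37 ≈ 22106.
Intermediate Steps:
E = 12 (E = -6*(-2) = 12)
I = 256 (I = (4 + 12)² = 16² = 256)
g(C, A) = -256 + A (g(C, A) = A - 1*256 = A - 256 = -256 + A)
20752 - 50101/g(15, 219) = 20752 - 50101/(-256 + 219) = 20752 - 50101/(-37) = 20752 - 50101*(-1)/37 = 20752 - 1*(-50101/37) = 20752 + 50101/37 = 817925/37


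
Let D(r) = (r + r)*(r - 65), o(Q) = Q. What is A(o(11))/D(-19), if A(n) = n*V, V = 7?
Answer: 11/456 ≈ 0.024123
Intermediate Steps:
A(n) = 7*n (A(n) = n*7 = 7*n)
D(r) = 2*r*(-65 + r) (D(r) = (2*r)*(-65 + r) = 2*r*(-65 + r))
A(o(11))/D(-19) = (7*11)/((2*(-19)*(-65 - 19))) = 77/((2*(-19)*(-84))) = 77/3192 = 77*(1/3192) = 11/456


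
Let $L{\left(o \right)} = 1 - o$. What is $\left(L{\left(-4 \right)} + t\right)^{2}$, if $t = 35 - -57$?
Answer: $9409$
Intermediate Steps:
$t = 92$ ($t = 35 + 57 = 92$)
$\left(L{\left(-4 \right)} + t\right)^{2} = \left(\left(1 - -4\right) + 92\right)^{2} = \left(\left(1 + 4\right) + 92\right)^{2} = \left(5 + 92\right)^{2} = 97^{2} = 9409$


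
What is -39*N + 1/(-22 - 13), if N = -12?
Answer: 16379/35 ≈ 467.97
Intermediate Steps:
-39*N + 1/(-22 - 13) = -39*(-12) + 1/(-22 - 13) = 468 + 1/(-35) = 468 - 1/35 = 16379/35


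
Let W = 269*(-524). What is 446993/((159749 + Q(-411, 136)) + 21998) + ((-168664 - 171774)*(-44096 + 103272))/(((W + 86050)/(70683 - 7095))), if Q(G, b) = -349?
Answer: 38729335517953597295/1659973098 ≈ 2.3331e+10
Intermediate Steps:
W = -140956
446993/((159749 + Q(-411, 136)) + 21998) + ((-168664 - 171774)*(-44096 + 103272))/(((W + 86050)/(70683 - 7095))) = 446993/((159749 - 349) + 21998) + ((-168664 - 171774)*(-44096 + 103272))/(((-140956 + 86050)/(70683 - 7095))) = 446993/(159400 + 21998) + (-340438*59176)/((-54906/63588)) = 446993/181398 - 20145759088/((-54906*1/63588)) = 446993*(1/181398) - 20145759088/(-9151/10598) = 446993/181398 - 20145759088*(-10598/9151) = 446993/181398 + 213504754814624/9151 = 38729335517953597295/1659973098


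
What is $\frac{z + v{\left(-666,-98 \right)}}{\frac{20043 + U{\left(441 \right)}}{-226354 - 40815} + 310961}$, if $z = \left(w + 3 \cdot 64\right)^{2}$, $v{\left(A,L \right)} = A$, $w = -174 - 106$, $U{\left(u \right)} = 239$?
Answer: $\frac{1891022182}{83079119127} \approx 0.022762$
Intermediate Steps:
$w = -280$
$z = 7744$ ($z = \left(-280 + 3 \cdot 64\right)^{2} = \left(-280 + 192\right)^{2} = \left(-88\right)^{2} = 7744$)
$\frac{z + v{\left(-666,-98 \right)}}{\frac{20043 + U{\left(441 \right)}}{-226354 - 40815} + 310961} = \frac{7744 - 666}{\frac{20043 + 239}{-226354 - 40815} + 310961} = \frac{7078}{\frac{20282}{-267169} + 310961} = \frac{7078}{20282 \left(- \frac{1}{267169}\right) + 310961} = \frac{7078}{- \frac{20282}{267169} + 310961} = \frac{7078}{\frac{83079119127}{267169}} = 7078 \cdot \frac{267169}{83079119127} = \frac{1891022182}{83079119127}$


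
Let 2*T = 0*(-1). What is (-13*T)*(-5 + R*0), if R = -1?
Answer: 0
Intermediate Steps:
T = 0 (T = (0*(-1))/2 = (½)*0 = 0)
(-13*T)*(-5 + R*0) = (-13*0)*(-5 - 1*0) = 0*(-5 + 0) = 0*(-5) = 0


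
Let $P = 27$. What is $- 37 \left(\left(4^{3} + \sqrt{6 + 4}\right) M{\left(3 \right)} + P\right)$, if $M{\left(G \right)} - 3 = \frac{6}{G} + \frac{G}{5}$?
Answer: $- \frac{71299}{5} - \frac{1036 \sqrt{10}}{5} \approx -14915.0$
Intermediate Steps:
$M{\left(G \right)} = 3 + \frac{6}{G} + \frac{G}{5}$ ($M{\left(G \right)} = 3 + \left(\frac{6}{G} + \frac{G}{5}\right) = 3 + \frac{6}{G} + \frac{G}{5}$)
$- 37 \left(\left(4^{3} + \sqrt{6 + 4}\right) M{\left(3 \right)} + P\right) = - 37 \left(\left(4^{3} + \sqrt{6 + 4}\right) \left(3 + \frac{6}{3} + \frac{1}{5} \cdot 3\right) + 27\right) = - 37 \left(\left(64 + \sqrt{10}\right) \left(3 + 6 \cdot \frac{1}{3} + \frac{3}{5}\right) + 27\right) = - 37 \left(\left(64 + \sqrt{10}\right) \left(3 + 2 + \frac{3}{5}\right) + 27\right) = - 37 \left(\left(64 + \sqrt{10}\right) \frac{28}{5} + 27\right) = - 37 \left(\left(\frac{1792}{5} + \frac{28 \sqrt{10}}{5}\right) + 27\right) = - 37 \left(\frac{1927}{5} + \frac{28 \sqrt{10}}{5}\right) = - \frac{71299}{5} - \frac{1036 \sqrt{10}}{5}$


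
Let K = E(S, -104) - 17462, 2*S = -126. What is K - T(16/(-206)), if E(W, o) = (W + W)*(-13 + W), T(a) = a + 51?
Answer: -817503/103 ≈ -7936.9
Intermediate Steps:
S = -63 (S = (½)*(-126) = -63)
T(a) = 51 + a
E(W, o) = 2*W*(-13 + W) (E(W, o) = (2*W)*(-13 + W) = 2*W*(-13 + W))
K = -7886 (K = 2*(-63)*(-13 - 63) - 17462 = 2*(-63)*(-76) - 17462 = 9576 - 17462 = -7886)
K - T(16/(-206)) = -7886 - (51 + 16/(-206)) = -7886 - (51 + 16*(-1/206)) = -7886 - (51 - 8/103) = -7886 - 1*5245/103 = -7886 - 5245/103 = -817503/103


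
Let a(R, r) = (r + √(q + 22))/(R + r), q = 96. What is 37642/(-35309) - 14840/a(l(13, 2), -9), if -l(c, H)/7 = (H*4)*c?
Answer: 3475594826726/1306433 + 10937080*√118/37 ≈ 5.8714e+6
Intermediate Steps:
l(c, H) = -28*H*c (l(c, H) = -7*H*4*c = -7*4*H*c = -28*H*c)
a(R, r) = (r + √118)/(R + r) (a(R, r) = (r + √(96 + 22))/(R + r) = (r + √118)/(R + r))
37642/(-35309) - 14840/a(l(13, 2), -9) = 37642/(-35309) - 14840*(-28*2*13 - 9)/(-9 + √118) = 37642*(-1/35309) - 14840*(-728 - 9)/(-9 + √118) = -37642/35309 - 14840*(-737/(-9 + √118)) = -37642/35309 - 14840/(9/737 - √118/737)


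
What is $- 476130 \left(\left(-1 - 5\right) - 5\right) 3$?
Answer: $15712290$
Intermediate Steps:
$- 476130 \left(\left(-1 - 5\right) - 5\right) 3 = - 476130 \left(-6 - 5\right) 3 = - 476130 \left(\left(-11\right) 3\right) = \left(-476130\right) \left(-33\right) = 15712290$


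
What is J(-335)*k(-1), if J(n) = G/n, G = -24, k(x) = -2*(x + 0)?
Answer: 48/335 ≈ 0.14328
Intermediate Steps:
k(x) = -2*x
J(n) = -24/n
J(-335)*k(-1) = (-24/(-335))*(-2*(-1)) = -24*(-1/335)*2 = (24/335)*2 = 48/335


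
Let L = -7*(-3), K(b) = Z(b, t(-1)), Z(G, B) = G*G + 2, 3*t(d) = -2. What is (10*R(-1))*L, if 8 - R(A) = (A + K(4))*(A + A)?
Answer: 8820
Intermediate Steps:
t(d) = -⅔ (t(d) = (⅓)*(-2) = -⅔)
Z(G, B) = 2 + G² (Z(G, B) = G² + 2 = 2 + G²)
K(b) = 2 + b²
R(A) = 8 - 2*A*(18 + A) (R(A) = 8 - (A + (2 + 4²))*(A + A) = 8 - (A + (2 + 16))*2*A = 8 - (A + 18)*2*A = 8 - (18 + A)*2*A = 8 - 2*A*(18 + A))
L = 21
(10*R(-1))*L = (10*(8 - 36*(-1) - 2*(-1)²))*21 = (10*(8 + 36 - 2*1))*21 = (10*(8 + 36 - 2))*21 = (10*42)*21 = 420*21 = 8820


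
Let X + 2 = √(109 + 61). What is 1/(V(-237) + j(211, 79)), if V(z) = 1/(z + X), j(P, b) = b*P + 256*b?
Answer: 1050546502/38757807689573 + √170/77515615379146 ≈ 2.7105e-5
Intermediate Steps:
X = -2 + √170 (X = -2 + √(109 + 61) = -2 + √170 ≈ 11.038)
j(P, b) = 256*b + P*b (j(P, b) = P*b + 256*b = 256*b + P*b)
V(z) = 1/(-2 + z + √170) (V(z) = 1/(z + (-2 + √170)) = 1/(-2 + z + √170))
1/(V(-237) + j(211, 79)) = 1/(1/(-2 - 237 + √170) + 79*(256 + 211)) = 1/(1/(-239 + √170) + 79*467) = 1/(1/(-239 + √170) + 36893) = 1/(36893 + 1/(-239 + √170))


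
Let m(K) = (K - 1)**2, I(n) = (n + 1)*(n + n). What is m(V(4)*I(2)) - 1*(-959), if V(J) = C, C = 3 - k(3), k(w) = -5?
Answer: 9984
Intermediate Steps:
I(n) = 2*n*(1 + n) (I(n) = (1 + n)*(2*n) = 2*n*(1 + n))
C = 8 (C = 3 - 1*(-5) = 3 + 5 = 8)
V(J) = 8
m(K) = (-1 + K)**2
m(V(4)*I(2)) - 1*(-959) = (-1 + 8*(2*2*(1 + 2)))**2 - 1*(-959) = (-1 + 8*(2*2*3))**2 + 959 = (-1 + 8*12)**2 + 959 = (-1 + 96)**2 + 959 = 95**2 + 959 = 9025 + 959 = 9984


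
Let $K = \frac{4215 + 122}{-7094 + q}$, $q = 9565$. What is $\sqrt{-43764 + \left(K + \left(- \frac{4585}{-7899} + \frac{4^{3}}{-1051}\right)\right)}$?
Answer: $\frac{i \sqrt{18415757435837885491472706}}{20513868879} \approx 209.19 i$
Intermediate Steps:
$K = \frac{4337}{2471}$ ($K = \frac{4215 + 122}{-7094 + 9565} = \frac{4337}{2471} \approx 1.7552$)
$\sqrt{-43764 + \left(K + \left(- \frac{4585}{-7899} + \frac{4^{3}}{-1051}\right)\right)} = \sqrt{-43764 + \left(\frac{4337}{2471} + \left(- \frac{4585}{-7899} + \frac{4^{3}}{-1051}\right)\right)} = \sqrt{-43764 + \left(\frac{4337}{2471} + \left(\left(-4585\right) \left(- \frac{1}{7899}\right) + 64 \left(- \frac{1}{1051}\right)\right)\right)} = \sqrt{-43764 + \left(\frac{4337}{2471} + \left(\frac{4585}{7899} - \frac{64}{1051}\right)\right)} = \sqrt{-43764 + \left(\frac{4337}{2471} + \frac{4313299}{8301849}\right)} = \sqrt{-43764 + \frac{46663280942}{20513868879}} = \sqrt{- \frac{897722294339614}{20513868879}} = \frac{i \sqrt{18415757435837885491472706}}{20513868879}$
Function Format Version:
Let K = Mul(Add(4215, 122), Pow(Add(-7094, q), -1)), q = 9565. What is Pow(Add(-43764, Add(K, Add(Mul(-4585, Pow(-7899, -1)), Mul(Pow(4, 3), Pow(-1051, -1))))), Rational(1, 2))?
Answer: Mul(Rational(1, 20513868879), I, Pow(18415757435837885491472706, Rational(1, 2))) ≈ Mul(209.19, I)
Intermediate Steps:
K = Rational(4337, 2471) (K = Mul(Add(4215, 122), Pow(Add(-7094, 9565), -1)) = Mul(4337, Pow(2471, -1)) = Mul(4337, Rational(1, 2471)) = Rational(4337, 2471) ≈ 1.7552)
Pow(Add(-43764, Add(K, Add(Mul(-4585, Pow(-7899, -1)), Mul(Pow(4, 3), Pow(-1051, -1))))), Rational(1, 2)) = Pow(Add(-43764, Add(Rational(4337, 2471), Add(Mul(-4585, Pow(-7899, -1)), Mul(Pow(4, 3), Pow(-1051, -1))))), Rational(1, 2)) = Pow(Add(-43764, Add(Rational(4337, 2471), Add(Mul(-4585, Rational(-1, 7899)), Mul(64, Rational(-1, 1051))))), Rational(1, 2)) = Pow(Add(-43764, Add(Rational(4337, 2471), Add(Rational(4585, 7899), Rational(-64, 1051)))), Rational(1, 2)) = Pow(Add(-43764, Add(Rational(4337, 2471), Rational(4313299, 8301849))), Rational(1, 2)) = Pow(Add(-43764, Rational(46663280942, 20513868879)), Rational(1, 2)) = Pow(Rational(-897722294339614, 20513868879), Rational(1, 2)) = Mul(Rational(1, 20513868879), I, Pow(18415757435837885491472706, Rational(1, 2)))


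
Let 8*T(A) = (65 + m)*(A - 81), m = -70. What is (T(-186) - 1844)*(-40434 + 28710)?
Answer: 39325227/2 ≈ 1.9663e+7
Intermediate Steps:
T(A) = 405/8 - 5*A/8 (T(A) = ((65 - 70)*(A - 81))/8 = (-5*(-81 + A))/8 = (405 - 5*A)/8 = 405/8 - 5*A/8)
(T(-186) - 1844)*(-40434 + 28710) = ((405/8 - 5/8*(-186)) - 1844)*(-40434 + 28710) = ((405/8 + 465/4) - 1844)*(-11724) = (1335/8 - 1844)*(-11724) = -13417/8*(-11724) = 39325227/2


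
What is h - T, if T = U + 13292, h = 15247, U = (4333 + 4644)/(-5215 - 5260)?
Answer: 20487602/10475 ≈ 1955.9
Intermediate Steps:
U = -8977/10475 (U = 8977/(-10475) = 8977*(-1/10475) = -8977/10475 ≈ -0.85699)
T = 139224723/10475 (T = -8977/10475 + 13292 = 139224723/10475 ≈ 13291.)
h - T = 15247 - 1*139224723/10475 = 15247 - 139224723/10475 = 20487602/10475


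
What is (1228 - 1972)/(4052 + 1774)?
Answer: -124/971 ≈ -0.12770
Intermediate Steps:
(1228 - 1972)/(4052 + 1774) = -744/5826 = -744*1/5826 = -124/971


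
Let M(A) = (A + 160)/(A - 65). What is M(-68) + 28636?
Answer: 3808496/133 ≈ 28635.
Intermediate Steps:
M(A) = (160 + A)/(-65 + A)
M(-68) + 28636 = (160 - 68)/(-65 - 68) + 28636 = 92/(-133) + 28636 = -1/133*92 + 28636 = -92/133 + 28636 = 3808496/133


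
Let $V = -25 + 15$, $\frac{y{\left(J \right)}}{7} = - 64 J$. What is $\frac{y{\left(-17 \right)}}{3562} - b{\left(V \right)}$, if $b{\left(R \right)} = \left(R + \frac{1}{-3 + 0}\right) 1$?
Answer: $\frac{66635}{5343} \approx 12.471$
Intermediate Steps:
$y{\left(J \right)} = - 448 J$ ($y{\left(J \right)} = 7 \left(- 64 J\right) = - 448 J$)
$V = -10$
$b{\left(R \right)} = - \frac{1}{3} + R$ ($b{\left(R \right)} = \left(R + \frac{1}{-3}\right) 1 = \left(R - \frac{1}{3}\right) 1 = \left(- \frac{1}{3} + R\right) 1 = - \frac{1}{3} + R$)
$\frac{y{\left(-17 \right)}}{3562} - b{\left(V \right)} = \frac{\left(-448\right) \left(-17\right)}{3562} - \left(- \frac{1}{3} - 10\right) = 7616 \cdot \frac{1}{3562} - - \frac{31}{3} = \frac{3808}{1781} + \frac{31}{3} = \frac{66635}{5343}$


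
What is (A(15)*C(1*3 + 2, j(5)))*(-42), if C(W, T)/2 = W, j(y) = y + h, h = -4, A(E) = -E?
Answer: 6300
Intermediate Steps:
j(y) = -4 + y (j(y) = y - 4 = -4 + y)
C(W, T) = 2*W
(A(15)*C(1*3 + 2, j(5)))*(-42) = ((-1*15)*(2*(1*3 + 2)))*(-42) = -30*(3 + 2)*(-42) = -30*5*(-42) = -15*10*(-42) = -150*(-42) = 6300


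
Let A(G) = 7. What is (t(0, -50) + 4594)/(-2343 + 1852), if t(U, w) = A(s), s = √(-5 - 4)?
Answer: -4601/491 ≈ -9.3707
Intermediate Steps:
s = 3*I (s = √(-9) = 3*I ≈ 3.0*I)
t(U, w) = 7
(t(0, -50) + 4594)/(-2343 + 1852) = (7 + 4594)/(-2343 + 1852) = 4601/(-491) = 4601*(-1/491) = -4601/491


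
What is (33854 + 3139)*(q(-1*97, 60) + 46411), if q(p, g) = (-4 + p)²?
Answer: 2094247716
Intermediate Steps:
(33854 + 3139)*(q(-1*97, 60) + 46411) = (33854 + 3139)*((-4 - 1*97)² + 46411) = 36993*((-4 - 97)² + 46411) = 36993*((-101)² + 46411) = 36993*(10201 + 46411) = 36993*56612 = 2094247716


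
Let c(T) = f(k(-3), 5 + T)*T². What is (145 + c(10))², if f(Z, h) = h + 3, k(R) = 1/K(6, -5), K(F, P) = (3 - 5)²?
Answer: 3783025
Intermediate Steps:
K(F, P) = 4 (K(F, P) = (-2)² = 4)
k(R) = ¼ (k(R) = 1/4 = ¼)
f(Z, h) = 3 + h
c(T) = T²*(8 + T) (c(T) = (3 + (5 + T))*T² = (8 + T)*T² = T²*(8 + T))
(145 + c(10))² = (145 + 10²*(8 + 10))² = (145 + 100*18)² = (145 + 1800)² = 1945² = 3783025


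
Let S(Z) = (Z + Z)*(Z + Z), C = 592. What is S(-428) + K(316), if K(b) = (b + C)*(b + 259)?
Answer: 1254836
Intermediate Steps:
K(b) = (259 + b)*(592 + b) (K(b) = (b + 592)*(b + 259) = (592 + b)*(259 + b) = (259 + b)*(592 + b))
S(Z) = 4*Z² (S(Z) = (2*Z)*(2*Z) = 4*Z²)
S(-428) + K(316) = 4*(-428)² + (153328 + 316² + 851*316) = 4*183184 + (153328 + 99856 + 268916) = 732736 + 522100 = 1254836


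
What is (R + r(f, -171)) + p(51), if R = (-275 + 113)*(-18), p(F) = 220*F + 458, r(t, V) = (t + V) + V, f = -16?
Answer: 14236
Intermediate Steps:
r(t, V) = t + 2*V (r(t, V) = (V + t) + V = t + 2*V)
p(F) = 458 + 220*F
R = 2916 (R = -162*(-18) = 2916)
(R + r(f, -171)) + p(51) = (2916 + (-16 + 2*(-171))) + (458 + 220*51) = (2916 + (-16 - 342)) + (458 + 11220) = (2916 - 358) + 11678 = 2558 + 11678 = 14236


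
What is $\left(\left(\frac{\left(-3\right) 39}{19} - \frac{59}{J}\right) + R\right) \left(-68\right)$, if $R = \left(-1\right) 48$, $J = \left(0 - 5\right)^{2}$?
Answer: $\frac{1825528}{475} \approx 3843.2$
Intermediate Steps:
$J = 25$ ($J = \left(-5\right)^{2} = 25$)
$R = -48$
$\left(\left(\frac{\left(-3\right) 39}{19} - \frac{59}{J}\right) + R\right) \left(-68\right) = \left(\left(\frac{\left(-3\right) 39}{19} - \frac{59}{25}\right) - 48\right) \left(-68\right) = \left(\left(\left(-117\right) \frac{1}{19} - \frac{59}{25}\right) - 48\right) \left(-68\right) = \left(\left(- \frac{117}{19} - \frac{59}{25}\right) - 48\right) \left(-68\right) = \left(- \frac{4046}{475} - 48\right) \left(-68\right) = \left(- \frac{26846}{475}\right) \left(-68\right) = \frac{1825528}{475}$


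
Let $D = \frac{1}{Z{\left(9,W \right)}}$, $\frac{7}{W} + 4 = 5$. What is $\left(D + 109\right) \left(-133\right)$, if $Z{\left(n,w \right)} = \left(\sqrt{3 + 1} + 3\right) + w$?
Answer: $- \frac{174097}{12} \approx -14508.0$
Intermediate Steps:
$W = 7$ ($W = \frac{7}{-4 + 5} = \frac{7}{1} = 7 \cdot 1 = 7$)
$Z{\left(n,w \right)} = 5 + w$ ($Z{\left(n,w \right)} = \left(\sqrt{4} + 3\right) + w = \left(2 + 3\right) + w = 5 + w$)
$D = \frac{1}{12}$ ($D = \frac{1}{5 + 7} = \frac{1}{12} \approx 0.083333$)
$\left(D + 109\right) \left(-133\right) = \left(\frac{1}{12} + 109\right) \left(-133\right) = \frac{1309}{12} \left(-133\right) = - \frac{174097}{12}$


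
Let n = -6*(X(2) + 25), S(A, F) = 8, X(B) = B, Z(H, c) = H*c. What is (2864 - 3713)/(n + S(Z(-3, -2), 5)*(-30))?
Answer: 283/134 ≈ 2.1119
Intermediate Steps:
n = -162 (n = -6*(2 + 25) = -6*27 = -162)
(2864 - 3713)/(n + S(Z(-3, -2), 5)*(-30)) = (2864 - 3713)/(-162 + 8*(-30)) = -849/(-162 - 240) = -849/(-402) = -849*(-1/402) = 283/134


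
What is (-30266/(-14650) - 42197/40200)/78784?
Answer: 11970143/927965222400 ≈ 1.2899e-5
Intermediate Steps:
(-30266/(-14650) - 42197/40200)/78784 = (-30266*(-1/14650) - 42197*1/40200)*(1/78784) = (15133/7325 - 42197/40200)*(1/78784) = (11970143/11778600)*(1/78784) = 11970143/927965222400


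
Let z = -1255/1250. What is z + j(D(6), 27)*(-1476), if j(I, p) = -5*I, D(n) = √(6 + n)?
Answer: -251/250 + 14760*√3 ≈ 25564.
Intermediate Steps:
z = -251/250 (z = -1255*1/1250 = -251/250 ≈ -1.0040)
z + j(D(6), 27)*(-1476) = -251/250 - 5*√(6 + 6)*(-1476) = -251/250 - 10*√3*(-1476) = -251/250 + 14760*√3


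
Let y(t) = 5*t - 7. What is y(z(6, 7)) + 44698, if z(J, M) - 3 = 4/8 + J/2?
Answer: 89447/2 ≈ 44724.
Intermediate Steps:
z(J, M) = 7/2 + J/2 (z(J, M) = 3 + (4/8 + J/2) = 3 + (4*(⅛) + J*(½)) = 3 + (½ + J/2) = 7/2 + J/2)
y(t) = -7 + 5*t
y(z(6, 7)) + 44698 = (-7 + 5*(7/2 + (½)*6)) + 44698 = (-7 + 5*(7/2 + 3)) + 44698 = (-7 + 5*(13/2)) + 44698 = (-7 + 65/2) + 44698 = 51/2 + 44698 = 89447/2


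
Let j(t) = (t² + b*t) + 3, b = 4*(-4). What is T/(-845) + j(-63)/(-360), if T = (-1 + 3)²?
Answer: -70159/5070 ≈ -13.838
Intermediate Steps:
b = -16
T = 4 (T = 2² = 4)
j(t) = 3 + t² - 16*t (j(t) = (t² - 16*t) + 3 = 3 + t² - 16*t)
T/(-845) + j(-63)/(-360) = 4/(-845) + (3 + (-63)² - 16*(-63))/(-360) = 4*(-1/845) + (3 + 3969 + 1008)*(-1/360) = -4/845 + 4980*(-1/360) = -4/845 - 83/6 = -70159/5070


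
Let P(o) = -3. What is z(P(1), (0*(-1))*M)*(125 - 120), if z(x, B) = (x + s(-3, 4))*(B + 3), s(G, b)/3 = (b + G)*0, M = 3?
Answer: -45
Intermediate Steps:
s(G, b) = 0 (s(G, b) = 3*((b + G)*0) = 3*((G + b)*0) = 3*0 = 0)
z(x, B) = x*(3 + B) (z(x, B) = (x + 0)*(B + 3) = x*(3 + B))
z(P(1), (0*(-1))*M)*(125 - 120) = (-3*(3 + (0*(-1))*3))*(125 - 120) = -3*(3 + 0*3)*5 = -3*(3 + 0)*5 = -3*3*5 = -9*5 = -45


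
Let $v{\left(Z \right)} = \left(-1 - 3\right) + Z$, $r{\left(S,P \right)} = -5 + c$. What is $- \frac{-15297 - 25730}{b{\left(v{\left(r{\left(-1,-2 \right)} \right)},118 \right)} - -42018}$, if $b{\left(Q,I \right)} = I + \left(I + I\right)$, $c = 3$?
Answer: $\frac{41027}{42372} \approx 0.96826$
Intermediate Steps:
$r{\left(S,P \right)} = -2$ ($r{\left(S,P \right)} = -5 + 3 = -2$)
$v{\left(Z \right)} = -4 + Z$
$b{\left(Q,I \right)} = 3 I$ ($b{\left(Q,I \right)} = I + 2 I = 3 I$)
$- \frac{-15297 - 25730}{b{\left(v{\left(r{\left(-1,-2 \right)} \right)},118 \right)} - -42018} = - \frac{-15297 - 25730}{3 \cdot 118 - -42018} = - \frac{-41027}{354 + 42018} = - \frac{-41027}{42372} = \left(-1\right) \left(- \frac{41027}{42372}\right) = \frac{41027}{42372}$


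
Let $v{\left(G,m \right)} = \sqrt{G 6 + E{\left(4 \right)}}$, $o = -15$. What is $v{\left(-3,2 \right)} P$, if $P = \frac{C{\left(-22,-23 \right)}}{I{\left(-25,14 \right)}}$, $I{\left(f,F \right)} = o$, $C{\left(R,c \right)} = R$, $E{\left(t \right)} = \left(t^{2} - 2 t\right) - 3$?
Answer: $\frac{22 i \sqrt{13}}{15} \approx 5.2881 i$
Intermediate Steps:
$E{\left(t \right)} = -3 + t^{2} - 2 t$
$I{\left(f,F \right)} = -15$
$P = \frac{22}{15}$ ($P = - \frac{22}{-15} = \left(-22\right) \left(- \frac{1}{15}\right) = \frac{22}{15} \approx 1.4667$)
$v{\left(G,m \right)} = \sqrt{5 + 6 G}$ ($v{\left(G,m \right)} = \sqrt{G 6 - \left(11 - 16\right)} = \sqrt{6 G - -5} = \sqrt{6 G + 5} = \sqrt{5 + 6 G}$)
$v{\left(-3,2 \right)} P = \sqrt{5 + 6 \left(-3\right)} \frac{22}{15} = \sqrt{5 - 18} \cdot \frac{22}{15} = \sqrt{-13} \cdot \frac{22}{15} = i \sqrt{13} \cdot \frac{22}{15} = \frac{22 i \sqrt{13}}{15}$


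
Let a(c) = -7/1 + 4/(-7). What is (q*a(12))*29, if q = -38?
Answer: 58406/7 ≈ 8343.7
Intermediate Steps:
a(c) = -53/7 (a(c) = -7*1 + 4*(-1/7) = -7 - 4/7 = -53/7)
(q*a(12))*29 = -38*(-53/7)*29 = (2014/7)*29 = 58406/7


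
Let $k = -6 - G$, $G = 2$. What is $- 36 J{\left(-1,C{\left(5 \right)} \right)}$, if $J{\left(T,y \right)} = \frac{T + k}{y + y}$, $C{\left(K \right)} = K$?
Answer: $\frac{162}{5} \approx 32.4$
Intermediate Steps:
$k = -8$ ($k = -6 - 2 = -8$)
$J{\left(T,y \right)} = \frac{-8 + T}{2 y}$ ($J{\left(T,y \right)} = \frac{T - 8}{y + y} = \frac{-8 + T}{2 y}$)
$- 36 J{\left(-1,C{\left(5 \right)} \right)} = - 36 \frac{-8 - 1}{2 \cdot 5} = - 36 \cdot \frac{1}{2} \cdot \frac{1}{5} \left(-9\right) = \left(-36\right) \left(- \frac{9}{10}\right) = \frac{162}{5}$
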